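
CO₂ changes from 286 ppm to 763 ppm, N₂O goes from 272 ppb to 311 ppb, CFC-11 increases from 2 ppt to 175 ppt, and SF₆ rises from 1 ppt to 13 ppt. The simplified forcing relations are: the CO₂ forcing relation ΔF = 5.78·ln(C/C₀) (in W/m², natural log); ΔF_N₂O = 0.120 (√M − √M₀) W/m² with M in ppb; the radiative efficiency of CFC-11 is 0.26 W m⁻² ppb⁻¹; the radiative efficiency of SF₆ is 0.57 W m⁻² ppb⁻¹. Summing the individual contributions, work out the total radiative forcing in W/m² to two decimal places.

CO₂: 5.78 × ln(763/286) = 5.78 × ln(2.66783) = 5.78 × 0.98127 = 5.6717 W/m².
N₂O: 0.120 × (√311 − √272) = 0.120 × (17.6352 − 16.4924) = 0.120 × 1.1428 = 0.1371 W/m².
CFC-11: Δ = 175 − 2 = 173 ppt = 0.173 ppb; ΔF = 0.26 × 0.173 = 0.0450 W/m².
SF₆: Δ = 13 − 1 = 12 ppt = 0.012 ppb; ΔF = 0.57 × 0.012 = 0.0068 W/m².
Total ΔF = 5.6717 + 0.1371 + 0.0450 + 0.0068 = 5.8606 W/m².

ΔF = 5.86 W/m²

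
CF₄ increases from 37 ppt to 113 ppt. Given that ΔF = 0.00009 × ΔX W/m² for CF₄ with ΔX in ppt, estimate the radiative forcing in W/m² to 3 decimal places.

ΔF = 0.007 W/m²

CF₄: ΔF = 0.00009 × (113 − 37) = 0.00009 × 76 = 0.0068 W/m².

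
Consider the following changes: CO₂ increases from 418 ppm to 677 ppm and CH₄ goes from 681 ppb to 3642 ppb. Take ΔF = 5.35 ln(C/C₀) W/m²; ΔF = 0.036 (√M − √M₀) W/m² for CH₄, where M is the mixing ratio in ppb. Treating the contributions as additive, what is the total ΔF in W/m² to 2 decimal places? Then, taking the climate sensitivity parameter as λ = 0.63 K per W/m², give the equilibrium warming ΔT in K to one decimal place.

CO₂: 5.35 × ln(677/418) = 5.35 × ln(1.61962) = 5.35 × 0.48219 = 2.5797 W/m².
CH₄: 0.036 × (√3642 − √681) = 0.036 × (60.3490 − 26.0960) = 0.036 × 34.2530 = 1.2331 W/m².
Total ΔF = 2.5797 + 1.2331 = 3.8128 W/m².
ΔT = λ ΔF = 0.63 × 3.81 = 2.4003 K.

ΔF = 3.81 W/m²; ΔT = 2.4 K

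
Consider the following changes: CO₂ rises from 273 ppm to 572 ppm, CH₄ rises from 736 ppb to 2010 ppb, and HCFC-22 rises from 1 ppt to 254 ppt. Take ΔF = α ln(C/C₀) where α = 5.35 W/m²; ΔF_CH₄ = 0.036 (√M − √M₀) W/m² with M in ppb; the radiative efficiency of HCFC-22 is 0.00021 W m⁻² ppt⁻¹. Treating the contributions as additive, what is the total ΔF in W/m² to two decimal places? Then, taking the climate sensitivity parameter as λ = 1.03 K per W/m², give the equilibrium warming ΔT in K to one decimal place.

ΔF = 4.65 W/m²; ΔT = 4.8 K

CO₂: 5.35 × ln(572/273) = 5.35 × ln(2.09524) = 5.35 × 0.73967 = 3.9572 W/m².
CH₄: 0.036 × (√2010 − √736) = 0.036 × (44.8330 − 27.1293) = 0.036 × 17.7037 = 0.6373 W/m².
HCFC-22: ΔF = 0.00021 × (254 − 1) = 0.00021 × 253 = 0.0531 W/m².
Total ΔF = 3.9572 + 0.6373 + 0.0531 = 4.6476 W/m².
ΔT = λ ΔF = 1.03 × 4.65 = 4.7895 K.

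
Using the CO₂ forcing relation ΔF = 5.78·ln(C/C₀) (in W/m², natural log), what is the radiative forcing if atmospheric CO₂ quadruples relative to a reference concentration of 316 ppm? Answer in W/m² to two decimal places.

Because the forcing depends only on the ratio C/C₀, the initial concentration does not enter.
ΔF = 5.78 × ln(4) = 5.78 × 1.38629 = 8.0128 W/m².

ΔF = 8.01 W/m²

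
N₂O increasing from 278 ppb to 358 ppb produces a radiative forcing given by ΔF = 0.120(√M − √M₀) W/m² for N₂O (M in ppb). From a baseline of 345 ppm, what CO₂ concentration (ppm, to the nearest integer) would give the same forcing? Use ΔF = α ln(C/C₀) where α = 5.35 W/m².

N₂O forcing: 0.120 × (√358 − √278) = 0.120 × (18.9209 − 16.6733) = 0.120 × 2.2476 = 0.26971 W/m².
Set 5.35 ln(C/345) = 0.26971: ln(C/345) = 0.26971/5.35 = 0.05041, so C = 345 × e^0.05041 = 345 × 1.05170 = 362.84 ppm.

C ≈ 363 ppm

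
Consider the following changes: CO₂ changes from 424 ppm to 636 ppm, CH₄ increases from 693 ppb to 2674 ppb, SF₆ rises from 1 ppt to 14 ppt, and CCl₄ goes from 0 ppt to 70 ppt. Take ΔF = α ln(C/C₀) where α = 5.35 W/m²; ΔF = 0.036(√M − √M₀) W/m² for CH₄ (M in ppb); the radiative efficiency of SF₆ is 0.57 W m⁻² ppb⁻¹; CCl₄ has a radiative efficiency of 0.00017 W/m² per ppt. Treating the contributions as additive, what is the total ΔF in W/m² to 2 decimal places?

ΔF = 3.10 W/m²

CO₂: 5.35 × ln(636/424) = 5.35 × ln(1.50000) = 5.35 × 0.40547 = 2.1693 W/m².
CH₄: 0.036 × (√2674 − √693) = 0.036 × (51.7107 − 26.3249) = 0.036 × 25.3858 = 0.9139 W/m².
SF₆: Δ = 14 − 1 = 13 ppt = 0.013 ppb; ΔF = 0.57 × 0.013 = 0.0074 W/m².
CCl₄: ΔF = 0.00017 × (70 − 0) = 0.00017 × 70 = 0.0119 W/m².
Total ΔF = 2.1693 + 0.9139 + 0.0074 + 0.0119 = 3.1025 W/m².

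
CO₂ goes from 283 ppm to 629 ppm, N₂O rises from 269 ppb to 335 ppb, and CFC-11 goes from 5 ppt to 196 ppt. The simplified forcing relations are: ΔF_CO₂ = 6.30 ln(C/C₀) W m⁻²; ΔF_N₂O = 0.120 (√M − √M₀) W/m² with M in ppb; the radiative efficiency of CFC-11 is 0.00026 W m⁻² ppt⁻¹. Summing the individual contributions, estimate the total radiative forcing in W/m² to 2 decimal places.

ΔF = 5.31 W/m²

CO₂: 6.30 × ln(629/283) = 6.30 × ln(2.22261) = 6.30 × 0.79868 = 5.0317 W/m².
N₂O: 0.120 × (√335 − √269) = 0.120 × (18.3030 − 16.4012) = 0.120 × 1.9018 = 0.2282 W/m².
CFC-11: ΔF = 0.00026 × (196 − 5) = 0.00026 × 191 = 0.0497 W/m².
Total ΔF = 5.0317 + 0.2282 + 0.0497 = 5.3096 W/m².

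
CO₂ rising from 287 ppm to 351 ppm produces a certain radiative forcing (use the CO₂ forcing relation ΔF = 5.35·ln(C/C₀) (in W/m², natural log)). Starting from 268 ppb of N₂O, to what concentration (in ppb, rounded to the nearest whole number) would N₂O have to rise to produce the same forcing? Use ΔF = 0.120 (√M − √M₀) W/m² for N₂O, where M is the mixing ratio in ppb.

CO₂ forcing: 5.35 × ln(351/287) = 5.35 × 0.201304 = 1.07698 W/m².
Set 0.120(√M − √268) = 1.07698: √M = 1.07698/0.120 + √268 = 8.9748 + 16.3707 = 25.3455.
M = (25.3455)² = 642.39 ppb.

M ≈ 642 ppb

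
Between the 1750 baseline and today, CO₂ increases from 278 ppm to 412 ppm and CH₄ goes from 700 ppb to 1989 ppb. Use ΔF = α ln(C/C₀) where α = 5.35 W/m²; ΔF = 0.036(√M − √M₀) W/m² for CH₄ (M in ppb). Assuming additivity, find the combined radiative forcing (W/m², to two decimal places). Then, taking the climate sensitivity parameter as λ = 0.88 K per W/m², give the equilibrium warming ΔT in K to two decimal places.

CO₂: 5.35 × ln(412/278) = 5.35 × ln(1.48201) = 5.35 × 0.39340 = 2.1047 W/m².
CH₄: 0.036 × (√1989 − √700) = 0.036 × (44.5982 − 26.4575) = 0.036 × 18.1407 = 0.6531 W/m².
Total ΔF = 2.1047 + 0.6531 = 2.7578 W/m².
ΔT = λ ΔF = 0.88 × 2.76 = 2.4288 K.

ΔF = 2.76 W/m²; ΔT = 2.43 K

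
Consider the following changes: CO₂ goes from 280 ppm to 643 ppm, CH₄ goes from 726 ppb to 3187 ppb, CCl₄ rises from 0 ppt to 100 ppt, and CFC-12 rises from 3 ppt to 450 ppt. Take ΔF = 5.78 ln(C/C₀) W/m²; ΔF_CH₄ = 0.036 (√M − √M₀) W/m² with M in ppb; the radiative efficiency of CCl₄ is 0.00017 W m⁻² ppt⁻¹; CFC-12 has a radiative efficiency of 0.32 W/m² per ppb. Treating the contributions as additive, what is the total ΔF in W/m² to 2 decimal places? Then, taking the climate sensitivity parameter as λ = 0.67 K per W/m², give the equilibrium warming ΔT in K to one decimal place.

CO₂: 5.78 × ln(643/280) = 5.78 × ln(2.29643) = 5.78 × 0.83136 = 4.8053 W/m².
CH₄: 0.036 × (√3187 − √726) = 0.036 × (56.4535 − 26.9444) = 0.036 × 29.5091 = 1.0623 W/m².
CCl₄: ΔF = 0.00017 × (100 − 0) = 0.00017 × 100 = 0.0170 W/m².
CFC-12: Δ = 450 − 3 = 447 ppt = 0.447 ppb; ΔF = 0.32 × 0.447 = 0.1430 W/m².
Total ΔF = 4.8053 + 1.0623 + 0.0170 + 0.1430 = 6.0276 W/m².
ΔT = λ ΔF = 0.67 × 6.03 = 4.0401 K.

ΔF = 6.03 W/m²; ΔT = 4.0 K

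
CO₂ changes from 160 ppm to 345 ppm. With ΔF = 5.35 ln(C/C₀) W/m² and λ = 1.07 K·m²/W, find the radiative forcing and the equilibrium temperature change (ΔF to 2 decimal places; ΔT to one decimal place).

ΔF = 4.11 W/m²; ΔT = 4.4 K

CO₂: 5.35 × ln(345/160) = 5.35 × ln(2.15625) = 5.35 × 0.76837 = 4.1108 W/m².
ΔT = λ ΔF = 1.07 × 4.11 = 4.3977 K.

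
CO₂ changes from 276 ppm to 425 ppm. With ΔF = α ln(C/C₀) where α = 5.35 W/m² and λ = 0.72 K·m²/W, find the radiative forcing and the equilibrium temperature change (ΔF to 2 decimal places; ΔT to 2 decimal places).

ΔF = 2.31 W/m²; ΔT = 1.66 K

CO₂: 5.35 × ln(425/276) = 5.35 × ln(1.53986) = 5.35 × 0.43169 = 2.3095 W/m².
ΔT = λ ΔF = 0.72 × 2.31 = 1.6632 K.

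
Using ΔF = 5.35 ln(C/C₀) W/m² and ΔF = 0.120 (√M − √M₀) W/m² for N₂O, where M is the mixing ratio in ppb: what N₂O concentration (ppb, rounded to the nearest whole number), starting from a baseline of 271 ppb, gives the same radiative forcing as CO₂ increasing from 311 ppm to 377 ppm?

CO₂ forcing: 5.35 × ln(377/311) = 5.35 × 0.192452 = 1.02962 W/m².
Set 0.120(√M − √271) = 1.02962: √M = 1.02962/0.120 + √271 = 8.5802 + 16.4621 = 25.0423.
M = (25.0423)² = 627.12 ppb.

M ≈ 627 ppb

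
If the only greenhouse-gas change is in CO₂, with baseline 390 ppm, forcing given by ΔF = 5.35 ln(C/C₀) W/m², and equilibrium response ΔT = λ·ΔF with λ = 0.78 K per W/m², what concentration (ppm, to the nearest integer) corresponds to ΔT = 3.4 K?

C ≈ 881 ppm

Required forcing: ΔF = ΔT/λ = 3.4/0.78 = 4.3590 W/m².
Then ln(C/390) = ΔF/5.35 = 4.3590/5.35 = 0.81477.
So C = 390 × e^0.81477 = 390 × 2.25866 = 880.88 ppm.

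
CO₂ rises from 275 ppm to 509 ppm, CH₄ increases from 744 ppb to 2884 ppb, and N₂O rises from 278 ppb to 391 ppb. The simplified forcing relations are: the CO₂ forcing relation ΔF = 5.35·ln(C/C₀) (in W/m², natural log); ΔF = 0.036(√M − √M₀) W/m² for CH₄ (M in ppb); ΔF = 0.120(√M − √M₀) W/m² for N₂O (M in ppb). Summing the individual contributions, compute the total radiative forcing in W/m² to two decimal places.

CO₂: 5.35 × ln(509/275) = 5.35 × ln(1.85091) = 5.35 × 0.61568 = 3.2939 W/m².
CH₄: 0.036 × (√2884 − √744) = 0.036 × (53.7029 − 27.2764) = 0.036 × 26.4265 = 0.9514 W/m².
N₂O: 0.120 × (√391 − √278) = 0.120 × (19.7737 − 16.6733) = 0.120 × 3.1004 = 0.3720 W/m².
Total ΔF = 3.2939 + 0.9514 + 0.3720 = 4.6173 W/m².

ΔF = 4.62 W/m²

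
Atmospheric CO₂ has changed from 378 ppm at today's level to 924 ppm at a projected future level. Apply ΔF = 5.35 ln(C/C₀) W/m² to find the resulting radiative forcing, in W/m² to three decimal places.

ΔF = 4.782 W/m²

CO₂: 5.35 × ln(924/378) = 5.35 × ln(2.44444) = 5.35 × 0.89382 = 4.7819 W/m².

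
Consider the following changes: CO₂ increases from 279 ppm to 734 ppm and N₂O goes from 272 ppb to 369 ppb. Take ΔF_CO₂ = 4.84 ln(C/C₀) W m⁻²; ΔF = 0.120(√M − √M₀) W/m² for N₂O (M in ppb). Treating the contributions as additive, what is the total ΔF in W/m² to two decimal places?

CO₂: 4.84 × ln(734/279) = 4.84 × ln(2.63082) = 4.84 × 0.96730 = 4.6817 W/m².
N₂O: 0.120 × (√369 − √272) = 0.120 × (19.2094 − 16.4924) = 0.120 × 2.7170 = 0.3260 W/m².
Total ΔF = 4.6817 + 0.3260 = 5.0077 W/m².

ΔF = 5.01 W/m²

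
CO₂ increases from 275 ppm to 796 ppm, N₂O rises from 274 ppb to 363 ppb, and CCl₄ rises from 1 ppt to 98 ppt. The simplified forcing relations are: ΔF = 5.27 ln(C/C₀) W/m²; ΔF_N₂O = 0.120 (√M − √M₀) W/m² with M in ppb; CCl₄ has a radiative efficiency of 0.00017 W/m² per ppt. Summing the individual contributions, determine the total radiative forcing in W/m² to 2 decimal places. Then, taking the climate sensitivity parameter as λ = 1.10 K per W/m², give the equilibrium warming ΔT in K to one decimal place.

ΔF = 5.92 W/m²; ΔT = 6.5 K

CO₂: 5.27 × ln(796/275) = 5.27 × ln(2.89455) = 5.27 × 1.06283 = 5.6011 W/m².
N₂O: 0.120 × (√363 − √274) = 0.120 × (19.0526 − 16.5529) = 0.120 × 2.4997 = 0.3000 W/m².
CCl₄: ΔF = 0.00017 × (98 − 1) = 0.00017 × 97 = 0.0165 W/m².
Total ΔF = 5.6011 + 0.3000 + 0.0165 = 5.9176 W/m².
ΔT = λ ΔF = 1.10 × 5.92 = 6.5120 K.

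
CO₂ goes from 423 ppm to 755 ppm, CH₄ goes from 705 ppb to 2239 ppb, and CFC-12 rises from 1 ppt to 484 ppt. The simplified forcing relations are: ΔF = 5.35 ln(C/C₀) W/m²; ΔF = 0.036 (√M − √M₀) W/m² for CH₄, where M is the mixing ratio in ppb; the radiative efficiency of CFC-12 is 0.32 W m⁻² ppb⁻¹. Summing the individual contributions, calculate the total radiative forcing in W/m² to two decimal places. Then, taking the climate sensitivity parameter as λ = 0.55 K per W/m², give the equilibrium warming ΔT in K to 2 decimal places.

CO₂: 5.35 × ln(755/423) = 5.35 × ln(1.78487) = 5.35 × 0.57935 = 3.0995 W/m².
CH₄: 0.036 × (√2239 − √705) = 0.036 × (47.3181 − 26.5518) = 0.036 × 20.7663 = 0.7476 W/m².
CFC-12: Δ = 484 − 1 = 483 ppt = 0.483 ppb; ΔF = 0.32 × 0.483 = 0.1546 W/m².
Total ΔF = 3.0995 + 0.7476 + 0.1546 = 4.0017 W/m².
ΔT = λ ΔF = 0.55 × 4.00 = 2.2000 K.

ΔF = 4.00 W/m²; ΔT = 2.20 K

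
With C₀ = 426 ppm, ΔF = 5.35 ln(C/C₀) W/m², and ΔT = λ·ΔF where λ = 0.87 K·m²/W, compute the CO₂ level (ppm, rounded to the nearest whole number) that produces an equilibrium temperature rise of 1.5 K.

C ≈ 588 ppm

Required forcing: ΔF = ΔT/λ = 1.5/0.87 = 1.7241 W/m².
Then ln(C/426) = ΔF/5.35 = 1.7241/5.35 = 0.32226.
So C = 426 × e^0.32226 = 426 × 1.38024 = 587.98 ppm.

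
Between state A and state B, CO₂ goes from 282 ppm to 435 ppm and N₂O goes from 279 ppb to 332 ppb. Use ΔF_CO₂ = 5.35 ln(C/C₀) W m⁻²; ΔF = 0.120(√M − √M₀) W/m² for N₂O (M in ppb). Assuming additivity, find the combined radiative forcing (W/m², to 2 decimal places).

ΔF = 2.50 W/m²

CO₂: 5.35 × ln(435/282) = 5.35 × ln(1.54255) = 5.35 × 0.43344 = 2.3189 W/m².
N₂O: 0.120 × (√332 − √279) = 0.120 × (18.2209 − 16.7033) = 0.120 × 1.5176 = 0.1821 W/m².
Total ΔF = 2.3189 + 0.1821 = 2.5010 W/m².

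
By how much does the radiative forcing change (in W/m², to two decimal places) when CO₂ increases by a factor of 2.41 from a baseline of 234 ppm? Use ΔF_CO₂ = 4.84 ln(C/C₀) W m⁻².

ΔF = 4.26 W/m²

ΔF = 4.84 × ln(2.41) = 4.84 × 0.87963 = 4.2574 W/m².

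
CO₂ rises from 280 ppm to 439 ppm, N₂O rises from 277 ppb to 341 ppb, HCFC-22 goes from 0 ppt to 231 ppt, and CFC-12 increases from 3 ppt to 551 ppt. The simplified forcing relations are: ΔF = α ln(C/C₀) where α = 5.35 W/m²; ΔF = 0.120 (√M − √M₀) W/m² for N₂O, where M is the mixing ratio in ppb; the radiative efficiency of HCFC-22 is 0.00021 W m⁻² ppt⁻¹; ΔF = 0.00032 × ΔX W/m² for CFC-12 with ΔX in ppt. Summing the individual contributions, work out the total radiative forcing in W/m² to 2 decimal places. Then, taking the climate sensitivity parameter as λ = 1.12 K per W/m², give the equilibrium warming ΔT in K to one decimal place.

ΔF = 2.85 W/m²; ΔT = 3.2 K

CO₂: 5.35 × ln(439/280) = 5.35 × ln(1.56786) = 5.35 × 0.44971 = 2.4059 W/m².
N₂O: 0.120 × (√341 − √277) = 0.120 × (18.4662 − 16.6433) = 0.120 × 1.8229 = 0.2187 W/m².
HCFC-22: ΔF = 0.00021 × (231 − 0) = 0.00021 × 231 = 0.0485 W/m².
CFC-12: ΔF = 0.00032 × (551 − 3) = 0.00032 × 548 = 0.1754 W/m².
Total ΔF = 2.4059 + 0.2187 + 0.0485 + 0.1754 = 2.8485 W/m².
ΔT = λ ΔF = 1.12 × 2.85 = 3.1920 K.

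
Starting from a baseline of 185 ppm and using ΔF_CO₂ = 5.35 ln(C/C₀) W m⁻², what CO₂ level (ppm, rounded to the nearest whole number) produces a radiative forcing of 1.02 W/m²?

C ≈ 224 ppm

Set 5.35 ln(C/185) = 1.02, so ln(C/185) = 1.02/5.35 = 0.19065.
Then C/185 = e^0.19065 = 1.21004, giving C = 185 × 1.21004 = 223.86 ppm.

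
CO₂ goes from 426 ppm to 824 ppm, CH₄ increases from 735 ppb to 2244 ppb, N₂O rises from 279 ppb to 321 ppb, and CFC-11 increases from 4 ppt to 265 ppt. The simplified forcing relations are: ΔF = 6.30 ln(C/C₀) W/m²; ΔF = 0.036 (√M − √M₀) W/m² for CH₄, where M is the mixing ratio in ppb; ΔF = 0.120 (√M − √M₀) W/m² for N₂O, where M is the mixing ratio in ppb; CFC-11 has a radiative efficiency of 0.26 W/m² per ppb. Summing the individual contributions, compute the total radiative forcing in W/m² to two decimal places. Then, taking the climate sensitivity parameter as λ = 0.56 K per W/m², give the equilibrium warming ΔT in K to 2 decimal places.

ΔF = 5.10 W/m²; ΔT = 2.86 K

CO₂: 6.30 × ln(824/426) = 6.30 × ln(1.93427) = 6.30 × 0.65973 = 4.1563 W/m².
CH₄: 0.036 × (√2244 − √735) = 0.036 × (47.3709 − 27.1109) = 0.036 × 20.2600 = 0.7294 W/m².
N₂O: 0.120 × (√321 − √279) = 0.120 × (17.9165 − 16.7033) = 0.120 × 1.2132 = 0.1456 W/m².
CFC-11: Δ = 265 − 4 = 261 ppt = 0.261 ppb; ΔF = 0.26 × 0.261 = 0.0679 W/m².
Total ΔF = 4.1563 + 0.7294 + 0.1456 + 0.0679 = 5.0992 W/m².
ΔT = λ ΔF = 0.56 × 5.10 = 2.8560 K.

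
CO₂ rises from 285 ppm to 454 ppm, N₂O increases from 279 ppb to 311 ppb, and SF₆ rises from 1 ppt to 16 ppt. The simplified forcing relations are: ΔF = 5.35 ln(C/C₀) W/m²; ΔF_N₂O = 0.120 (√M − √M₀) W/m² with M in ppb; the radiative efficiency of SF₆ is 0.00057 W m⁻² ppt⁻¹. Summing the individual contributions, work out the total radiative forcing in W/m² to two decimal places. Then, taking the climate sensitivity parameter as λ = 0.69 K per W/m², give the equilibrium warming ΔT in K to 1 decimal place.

CO₂: 5.35 × ln(454/285) = 5.35 × ln(1.59298) = 5.35 × 0.46561 = 2.4910 W/m².
N₂O: 0.120 × (√311 − √279) = 0.120 × (17.6352 − 16.7033) = 0.120 × 0.9319 = 0.1118 W/m².
SF₆: ΔF = 0.00057 × (16 − 1) = 0.00057 × 15 = 0.0086 W/m².
Total ΔF = 2.4910 + 0.1118 + 0.0086 = 2.6114 W/m².
ΔT = λ ΔF = 0.69 × 2.61 = 1.8009 K.

ΔF = 2.61 W/m²; ΔT = 1.8 K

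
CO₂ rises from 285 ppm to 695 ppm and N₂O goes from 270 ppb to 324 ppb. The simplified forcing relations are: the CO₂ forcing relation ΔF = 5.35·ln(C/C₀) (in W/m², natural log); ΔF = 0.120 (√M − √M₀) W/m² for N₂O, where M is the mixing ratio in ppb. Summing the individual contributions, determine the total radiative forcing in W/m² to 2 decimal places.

ΔF = 4.96 W/m²

CO₂: 5.35 × ln(695/285) = 5.35 × ln(2.43860) = 5.35 × 0.89142 = 4.7691 W/m².
N₂O: 0.120 × (√324 − √270) = 0.120 × (18.0000 − 16.4317) = 0.120 × 1.5683 = 0.1882 W/m².
Total ΔF = 4.7691 + 0.1882 = 4.9573 W/m².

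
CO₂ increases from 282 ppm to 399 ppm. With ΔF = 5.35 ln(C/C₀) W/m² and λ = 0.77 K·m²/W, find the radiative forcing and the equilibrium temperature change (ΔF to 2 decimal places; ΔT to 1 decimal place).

CO₂: 5.35 × ln(399/282) = 5.35 × ln(1.41489) = 5.35 × 0.34705 = 1.8567 W/m².
ΔT = λ ΔF = 0.77 × 1.86 = 1.4322 K.

ΔF = 1.86 W/m²; ΔT = 1.4 K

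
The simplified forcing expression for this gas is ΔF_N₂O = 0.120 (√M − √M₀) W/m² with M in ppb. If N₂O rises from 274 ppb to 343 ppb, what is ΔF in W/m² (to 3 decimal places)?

ΔF = 0.236 W/m²

N₂O: 0.120 × (√343 − √274) = 0.120 × (18.5203 − 16.5529) = 0.120 × 1.9674 = 0.2361 W/m².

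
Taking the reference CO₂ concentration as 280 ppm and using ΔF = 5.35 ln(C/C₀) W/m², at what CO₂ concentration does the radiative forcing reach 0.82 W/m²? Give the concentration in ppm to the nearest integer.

Set 5.35 ln(C/280) = 0.82, so ln(C/280) = 0.82/5.35 = 0.15327.
Then C/280 = e^0.15327 = 1.16564, giving C = 280 × 1.16564 = 326.38 ppm.

C ≈ 326 ppm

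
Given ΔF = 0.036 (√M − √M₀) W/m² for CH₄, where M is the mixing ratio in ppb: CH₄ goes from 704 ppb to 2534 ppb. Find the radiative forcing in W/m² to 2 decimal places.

CH₄: 0.036 × (√2534 − √704) = 0.036 × (50.3389 − 26.5330) = 0.036 × 23.8059 = 0.8570 W/m².

ΔF = 0.86 W/m²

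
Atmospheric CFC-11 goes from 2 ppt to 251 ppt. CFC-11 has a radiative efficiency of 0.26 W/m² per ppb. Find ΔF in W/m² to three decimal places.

CFC-11: Δ = 251 − 2 = 249 ppt = 0.249 ppb; ΔF = 0.26 × 0.249 = 0.0647 W/m².

ΔF = 0.065 W/m²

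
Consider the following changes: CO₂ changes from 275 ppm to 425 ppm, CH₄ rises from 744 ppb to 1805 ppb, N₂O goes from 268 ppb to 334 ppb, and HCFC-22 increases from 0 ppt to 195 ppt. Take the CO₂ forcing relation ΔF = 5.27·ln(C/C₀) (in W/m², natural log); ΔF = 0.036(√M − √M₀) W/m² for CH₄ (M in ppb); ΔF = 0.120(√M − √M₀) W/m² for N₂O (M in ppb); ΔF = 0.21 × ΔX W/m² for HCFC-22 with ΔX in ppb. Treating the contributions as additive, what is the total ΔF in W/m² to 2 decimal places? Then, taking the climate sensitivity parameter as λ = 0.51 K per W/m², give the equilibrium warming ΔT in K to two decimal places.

CO₂: 5.27 × ln(425/275) = 5.27 × ln(1.54545) = 5.27 × 0.43532 = 2.2941 W/m².
CH₄: 0.036 × (√1805 − √744) = 0.036 × (42.4853 − 27.2764) = 0.036 × 15.2089 = 0.5475 W/m².
N₂O: 0.120 × (√334 − √268) = 0.120 × (18.2757 − 16.3707) = 0.120 × 1.9050 = 0.2286 W/m².
HCFC-22: Δ = 195 − 0 = 195 ppt = 0.195 ppb; ΔF = 0.21 × 0.195 = 0.0410 W/m².
Total ΔF = 2.2941 + 0.5475 + 0.2286 + 0.0410 = 3.1112 W/m².
ΔT = λ ΔF = 0.51 × 3.11 = 1.5861 K.

ΔF = 3.11 W/m²; ΔT = 1.59 K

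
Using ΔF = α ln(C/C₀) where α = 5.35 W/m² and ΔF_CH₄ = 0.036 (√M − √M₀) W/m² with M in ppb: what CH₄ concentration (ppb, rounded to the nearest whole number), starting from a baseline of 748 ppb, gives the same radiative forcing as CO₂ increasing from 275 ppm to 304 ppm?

CO₂ forcing: 5.35 × ln(304/275) = 5.35 × 0.100257 = 0.53637 W/m².
Set 0.036(√M − √748) = 0.53637: √M = 0.53637/0.036 + √748 = 14.8992 + 27.3496 = 42.2488.
M = (42.2488)² = 1784.96 ppb.

M ≈ 1785 ppb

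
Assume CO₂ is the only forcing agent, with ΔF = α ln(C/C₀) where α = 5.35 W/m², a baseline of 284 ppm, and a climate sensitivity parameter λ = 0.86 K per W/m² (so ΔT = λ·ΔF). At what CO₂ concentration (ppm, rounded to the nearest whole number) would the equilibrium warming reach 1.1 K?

Required forcing: ΔF = ΔT/λ = 1.1/0.86 = 1.2791 W/m².
Then ln(C/284) = ΔF/5.35 = 1.2791/5.35 = 0.23908.
So C = 284 × e^0.23908 = 284 × 1.27008 = 360.70 ppm.

C ≈ 361 ppm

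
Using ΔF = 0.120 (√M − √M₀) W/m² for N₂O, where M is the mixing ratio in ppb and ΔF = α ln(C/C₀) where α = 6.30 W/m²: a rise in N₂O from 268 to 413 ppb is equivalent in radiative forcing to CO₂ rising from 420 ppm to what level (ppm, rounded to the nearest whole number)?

N₂O forcing: 0.120 × (√413 − √268) = 0.120 × (20.3224 − 16.3707) = 0.120 × 3.9517 = 0.47420 W/m².
Set 6.30 ln(C/420) = 0.47420: ln(C/420) = 0.47420/6.30 = 0.07527, so C = 420 × e^0.07527 = 420 × 1.07818 = 452.84 ppm.

C ≈ 453 ppm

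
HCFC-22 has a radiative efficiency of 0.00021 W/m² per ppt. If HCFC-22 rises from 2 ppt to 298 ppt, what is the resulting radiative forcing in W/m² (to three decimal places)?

ΔF = 0.062 W/m²

HCFC-22: ΔF = 0.00021 × (298 − 2) = 0.00021 × 296 = 0.0622 W/m².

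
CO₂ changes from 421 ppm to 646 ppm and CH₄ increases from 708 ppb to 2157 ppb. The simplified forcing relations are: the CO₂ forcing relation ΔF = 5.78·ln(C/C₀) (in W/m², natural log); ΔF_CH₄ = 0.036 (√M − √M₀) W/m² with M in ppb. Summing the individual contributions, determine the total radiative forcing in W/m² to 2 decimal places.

CO₂: 5.78 × ln(646/421) = 5.78 × ln(1.53444) = 5.78 × 0.42817 = 2.4748 W/m².
CH₄: 0.036 × (√2157 − √708) = 0.036 × (46.4435 − 26.6083) = 0.036 × 19.8352 = 0.7141 W/m².
Total ΔF = 2.4748 + 0.7141 = 3.1889 W/m².

ΔF = 3.19 W/m²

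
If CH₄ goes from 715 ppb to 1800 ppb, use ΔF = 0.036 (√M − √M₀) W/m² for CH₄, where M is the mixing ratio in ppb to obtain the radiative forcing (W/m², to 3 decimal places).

ΔF = 0.565 W/m²

CH₄: 0.036 × (√1800 − √715) = 0.036 × (42.4264 − 26.7395) = 0.036 × 15.6869 = 0.5647 W/m².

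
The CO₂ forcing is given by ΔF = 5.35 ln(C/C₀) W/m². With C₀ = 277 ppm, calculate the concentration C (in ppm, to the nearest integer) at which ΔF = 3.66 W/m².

Set 5.35 ln(C/277) = 3.66, so ln(C/277) = 3.66/5.35 = 0.68411.
Then C/277 = e^0.68411 = 1.98201, giving C = 277 × 1.98201 = 549.02 ppm.

C ≈ 549 ppm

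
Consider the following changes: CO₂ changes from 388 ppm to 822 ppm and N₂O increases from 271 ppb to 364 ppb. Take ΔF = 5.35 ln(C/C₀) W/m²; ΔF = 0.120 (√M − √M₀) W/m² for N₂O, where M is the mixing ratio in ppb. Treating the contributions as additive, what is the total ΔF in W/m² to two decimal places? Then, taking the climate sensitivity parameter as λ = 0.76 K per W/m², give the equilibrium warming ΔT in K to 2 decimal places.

ΔF = 4.33 W/m²; ΔT = 3.29 K

CO₂: 5.35 × ln(822/388) = 5.35 × ln(2.11856) = 5.35 × 0.75074 = 4.0165 W/m².
N₂O: 0.120 × (√364 − √271) = 0.120 × (19.0788 − 16.4621) = 0.120 × 2.6167 = 0.3140 W/m².
Total ΔF = 4.0165 + 0.3140 = 4.3305 W/m².
ΔT = λ ΔF = 0.76 × 4.33 = 3.2908 K.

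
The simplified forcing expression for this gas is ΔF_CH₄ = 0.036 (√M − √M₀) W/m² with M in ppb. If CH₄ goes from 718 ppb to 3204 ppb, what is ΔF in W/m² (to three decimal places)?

ΔF = 1.073 W/m²

CH₄: 0.036 × (√3204 − √718) = 0.036 × (56.6039 − 26.7955) = 0.036 × 29.8084 = 1.0731 W/m².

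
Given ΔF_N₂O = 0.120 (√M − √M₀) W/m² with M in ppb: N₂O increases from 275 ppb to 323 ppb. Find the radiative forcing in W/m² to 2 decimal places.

N₂O: 0.120 × (√323 − √275) = 0.120 × (17.9722 − 16.5831) = 0.120 × 1.3891 = 0.1667 W/m².

ΔF = 0.17 W/m²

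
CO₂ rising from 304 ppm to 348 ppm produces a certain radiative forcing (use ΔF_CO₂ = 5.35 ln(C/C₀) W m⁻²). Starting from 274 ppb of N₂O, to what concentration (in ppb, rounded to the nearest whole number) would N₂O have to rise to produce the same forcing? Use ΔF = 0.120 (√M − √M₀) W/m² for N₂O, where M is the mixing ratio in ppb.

CO₂ forcing: 5.35 × ln(348/304) = 5.35 × 0.135175 = 0.72319 W/m².
Set 0.120(√M − √274) = 0.72319: √M = 0.72319/0.120 + √274 = 6.0266 + 16.5529 = 22.5795.
M = (22.5795)² = 509.83 ppb.

M ≈ 510 ppb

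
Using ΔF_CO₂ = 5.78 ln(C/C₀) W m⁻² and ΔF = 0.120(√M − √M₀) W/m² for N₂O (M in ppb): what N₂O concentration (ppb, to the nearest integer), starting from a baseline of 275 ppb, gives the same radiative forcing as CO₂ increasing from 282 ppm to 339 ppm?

CO₂ forcing: 5.78 × ln(339/282) = 5.78 × 0.184093 = 1.06406 W/m².
Set 0.120(√M − √275) = 1.06406: √M = 1.06406/0.120 + √275 = 8.8672 + 16.5831 = 25.4503.
M = (25.4503)² = 647.72 ppb.

M ≈ 648 ppb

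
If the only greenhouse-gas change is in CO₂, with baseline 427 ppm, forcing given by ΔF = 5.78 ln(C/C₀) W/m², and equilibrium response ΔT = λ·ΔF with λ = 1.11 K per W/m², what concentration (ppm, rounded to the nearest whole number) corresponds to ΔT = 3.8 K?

C ≈ 772 ppm

Required forcing: ΔF = ΔT/λ = 3.8/1.11 = 3.4234 W/m².
Then ln(C/427) = ΔF/5.78 = 3.4234/5.78 = 0.59228.
So C = 427 × e^0.59228 = 427 × 1.80811 = 772.06 ppm.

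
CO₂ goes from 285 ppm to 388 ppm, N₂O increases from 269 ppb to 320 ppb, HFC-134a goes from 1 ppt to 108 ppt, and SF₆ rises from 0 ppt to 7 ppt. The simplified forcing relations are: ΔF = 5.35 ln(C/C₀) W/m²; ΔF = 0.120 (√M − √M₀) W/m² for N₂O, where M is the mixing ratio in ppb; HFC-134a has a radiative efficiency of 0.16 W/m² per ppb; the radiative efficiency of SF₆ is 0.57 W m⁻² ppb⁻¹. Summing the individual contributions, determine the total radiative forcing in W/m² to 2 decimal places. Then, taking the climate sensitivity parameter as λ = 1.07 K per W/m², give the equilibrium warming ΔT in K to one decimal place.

ΔF = 1.85 W/m²; ΔT = 2.0 K

CO₂: 5.35 × ln(388/285) = 5.35 × ln(1.36140) = 5.35 × 0.30851 = 1.6505 W/m².
N₂O: 0.120 × (√320 − √269) = 0.120 × (17.8885 − 16.4012) = 0.120 × 1.4873 = 0.1785 W/m².
HFC-134a: Δ = 108 − 1 = 107 ppt = 0.107 ppb; ΔF = 0.16 × 0.107 = 0.0171 W/m².
SF₆: Δ = 7 − 0 = 7 ppt = 0.007 ppb; ΔF = 0.57 × 0.007 = 0.0040 W/m².
Total ΔF = 1.6505 + 0.1785 + 0.0171 + 0.0040 = 1.8501 W/m².
ΔT = λ ΔF = 1.07 × 1.85 = 1.9795 K.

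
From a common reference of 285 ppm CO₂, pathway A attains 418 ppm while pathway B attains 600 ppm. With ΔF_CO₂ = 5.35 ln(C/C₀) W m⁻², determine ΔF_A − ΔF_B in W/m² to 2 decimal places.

ΔF_A − ΔF_B = -1.93 W/m²

ΔF_A = 5.35 ln(418/285) = 5.35 × 0.38299 = 2.0490 W/m².
ΔF_B = 5.35 ln(600/285) = 5.35 × 0.74444 = 3.9828 W/m².
Difference: 2.0490 − 3.9828 = -1.9338 W/m².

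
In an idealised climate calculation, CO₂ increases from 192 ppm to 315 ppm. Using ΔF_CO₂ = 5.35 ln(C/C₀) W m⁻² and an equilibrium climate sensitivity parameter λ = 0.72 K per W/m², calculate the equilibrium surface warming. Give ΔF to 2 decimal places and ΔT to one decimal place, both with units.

ΔF = 2.65 W/m²; ΔT = 1.9 K

CO₂: 5.35 × ln(315/192) = 5.35 × ln(1.64063) = 5.35 × 0.49508 = 2.6487 W/m².
ΔT = λ ΔF = 0.72 × 2.65 = 1.9080 K.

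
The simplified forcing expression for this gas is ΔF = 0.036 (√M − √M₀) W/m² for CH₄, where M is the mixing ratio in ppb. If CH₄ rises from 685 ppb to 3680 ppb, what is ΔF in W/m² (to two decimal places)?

CH₄: 0.036 × (√3680 − √685) = 0.036 × (60.6630 − 26.1725) = 0.036 × 34.4905 = 1.2417 W/m².

ΔF = 1.24 W/m²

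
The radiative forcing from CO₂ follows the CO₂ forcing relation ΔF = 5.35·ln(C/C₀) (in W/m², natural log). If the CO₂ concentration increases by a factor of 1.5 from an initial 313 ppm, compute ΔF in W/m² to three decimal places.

ΔF = 5.35 × ln(1.5) = 5.35 × 0.40547 = 2.1693 W/m².

ΔF = 2.169 W/m²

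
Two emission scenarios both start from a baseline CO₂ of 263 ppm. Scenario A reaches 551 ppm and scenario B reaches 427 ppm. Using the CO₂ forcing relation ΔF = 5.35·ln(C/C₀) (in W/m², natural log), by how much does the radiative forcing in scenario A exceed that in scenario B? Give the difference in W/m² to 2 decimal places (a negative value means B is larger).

ΔF_A − ΔF_B = 1.36 W/m²

ΔF_A = 5.35 ln(551/263) = 5.35 × 0.73958 = 3.9568 W/m².
ΔF_B = 5.35 ln(427/263) = 5.35 × 0.48463 = 2.5928 W/m².
Difference: 3.9568 − 2.5928 = 1.3640 W/m².
(Equivalently, ΔF_A − ΔF_B = 5.35 ln(551/427) = 5.35 × 0.25495 = 1.3640 W/m².)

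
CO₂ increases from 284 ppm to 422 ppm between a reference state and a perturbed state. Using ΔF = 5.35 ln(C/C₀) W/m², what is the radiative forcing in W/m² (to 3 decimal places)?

CO₂: 5.35 × ln(422/284) = 5.35 × ln(1.48592) = 5.35 × 0.39603 = 2.1188 W/m².

ΔF = 2.119 W/m²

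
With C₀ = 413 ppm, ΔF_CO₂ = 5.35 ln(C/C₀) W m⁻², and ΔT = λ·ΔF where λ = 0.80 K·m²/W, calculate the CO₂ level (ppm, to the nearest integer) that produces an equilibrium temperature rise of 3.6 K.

C ≈ 958 ppm

Required forcing: ΔF = ΔT/λ = 3.6/0.80 = 4.5000 W/m².
Then ln(C/413) = ΔF/5.35 = 4.5000/5.35 = 0.84112.
So C = 413 × e^0.84112 = 413 × 2.31896 = 957.73 ppm.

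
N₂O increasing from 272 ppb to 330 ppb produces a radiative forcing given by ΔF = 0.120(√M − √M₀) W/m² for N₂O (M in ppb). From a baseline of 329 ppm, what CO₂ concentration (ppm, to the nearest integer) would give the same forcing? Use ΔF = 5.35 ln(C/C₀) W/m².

C ≈ 342 ppm

N₂O forcing: 0.120 × (√330 − √272) = 0.120 × (18.1659 − 16.4924) = 0.120 × 1.6735 = 0.20082 W/m².
Set 5.35 ln(C/329) = 0.20082: ln(C/329) = 0.20082/5.35 = 0.03754, so C = 329 × e^0.03754 = 329 × 1.03825 = 341.58 ppm.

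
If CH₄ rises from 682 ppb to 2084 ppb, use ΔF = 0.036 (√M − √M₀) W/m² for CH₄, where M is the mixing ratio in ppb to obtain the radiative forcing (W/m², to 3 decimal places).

ΔF = 0.703 W/m²

CH₄: 0.036 × (√2084 − √682) = 0.036 × (45.6508 − 26.1151) = 0.036 × 19.5357 = 0.7033 W/m².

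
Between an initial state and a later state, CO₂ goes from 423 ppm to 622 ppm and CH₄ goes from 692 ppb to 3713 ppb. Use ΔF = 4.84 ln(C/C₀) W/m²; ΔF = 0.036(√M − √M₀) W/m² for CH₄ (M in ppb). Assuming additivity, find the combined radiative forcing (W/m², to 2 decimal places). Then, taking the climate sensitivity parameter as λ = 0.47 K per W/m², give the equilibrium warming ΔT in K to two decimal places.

CO₂: 4.84 × ln(622/423) = 4.84 × ln(1.47045) = 4.84 × 0.38557 = 1.8662 W/m².
CH₄: 0.036 × (√3713 − √692) = 0.036 × (60.9344 − 26.3059) = 0.036 × 34.6285 = 1.2466 W/m².
Total ΔF = 1.8662 + 1.2466 = 3.1128 W/m².
ΔT = λ ΔF = 0.47 × 3.11 = 1.4617 K.

ΔF = 3.11 W/m²; ΔT = 1.46 K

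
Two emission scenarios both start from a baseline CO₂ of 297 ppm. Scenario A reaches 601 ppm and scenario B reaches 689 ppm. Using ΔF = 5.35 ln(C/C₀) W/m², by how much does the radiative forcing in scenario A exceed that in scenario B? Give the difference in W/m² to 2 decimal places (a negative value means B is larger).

ΔF_A = 5.35 ln(601/297) = 5.35 × 0.70486 = 3.7710 W/m².
ΔF_B = 5.35 ln(689/297) = 5.35 × 0.84151 = 4.5021 W/m².
Difference: 3.7710 − 4.5021 = -0.7311 W/m².

ΔF_A − ΔF_B = -0.73 W/m²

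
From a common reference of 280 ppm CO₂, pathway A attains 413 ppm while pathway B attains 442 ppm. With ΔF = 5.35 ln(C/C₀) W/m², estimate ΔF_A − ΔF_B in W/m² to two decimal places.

ΔF_A = 5.35 ln(413/280) = 5.35 × 0.38866 = 2.0793 W/m².
ΔF_B = 5.35 ln(442/280) = 5.35 × 0.45652 = 2.4424 W/m².
Difference: 2.0793 − 2.4424 = -0.3631 W/m².

ΔF_A − ΔF_B = -0.36 W/m²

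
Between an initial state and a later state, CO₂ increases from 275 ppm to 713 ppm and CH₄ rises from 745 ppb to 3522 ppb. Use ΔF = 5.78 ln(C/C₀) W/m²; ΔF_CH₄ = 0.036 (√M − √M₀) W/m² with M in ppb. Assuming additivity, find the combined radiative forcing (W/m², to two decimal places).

ΔF = 6.66 W/m²

CO₂: 5.78 × ln(713/275) = 5.78 × ln(2.59273) = 5.78 × 0.95271 = 5.5067 W/m².
CH₄: 0.036 × (√3522 − √745) = 0.036 × (59.3464 − 27.2947) = 0.036 × 32.0517 = 1.1539 W/m².
Total ΔF = 5.5067 + 1.1539 = 6.6606 W/m².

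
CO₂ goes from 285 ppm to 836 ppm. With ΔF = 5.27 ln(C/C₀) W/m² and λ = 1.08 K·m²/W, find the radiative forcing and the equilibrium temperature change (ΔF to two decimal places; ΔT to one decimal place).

CO₂: 5.27 × ln(836/285) = 5.27 × ln(2.93333) = 5.27 × 1.07614 = 5.6713 W/m².
ΔT = λ ΔF = 1.08 × 5.67 = 6.1236 K.

ΔF = 5.67 W/m²; ΔT = 6.1 K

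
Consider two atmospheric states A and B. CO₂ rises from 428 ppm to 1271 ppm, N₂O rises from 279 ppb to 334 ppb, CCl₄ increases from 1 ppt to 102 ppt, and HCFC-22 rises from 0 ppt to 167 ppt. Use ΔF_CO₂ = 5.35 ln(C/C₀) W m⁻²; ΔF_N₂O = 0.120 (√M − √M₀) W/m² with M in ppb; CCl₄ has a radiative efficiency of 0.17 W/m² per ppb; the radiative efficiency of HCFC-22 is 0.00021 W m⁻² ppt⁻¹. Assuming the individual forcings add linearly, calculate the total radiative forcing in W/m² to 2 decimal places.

CO₂: 5.35 × ln(1271/428) = 5.35 × ln(2.96963) = 5.35 × 1.08844 = 5.8232 W/m².
N₂O: 0.120 × (√334 − √279) = 0.120 × (18.2757 − 16.7033) = 0.120 × 1.5724 = 0.1887 W/m².
CCl₄: Δ = 102 − 1 = 101 ppt = 0.101 ppb; ΔF = 0.17 × 0.101 = 0.0172 W/m².
HCFC-22: ΔF = 0.00021 × (167 − 0) = 0.00021 × 167 = 0.0351 W/m².
Total ΔF = 5.8232 + 0.1887 + 0.0172 + 0.0351 = 6.0642 W/m².

ΔF = 6.06 W/m²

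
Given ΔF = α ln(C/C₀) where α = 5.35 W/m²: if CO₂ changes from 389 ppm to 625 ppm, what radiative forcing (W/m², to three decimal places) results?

CO₂: 5.35 × ln(625/389) = 5.35 × ln(1.60668) = 5.35 × 0.47417 = 2.5368 W/m².

ΔF = 2.537 W/m²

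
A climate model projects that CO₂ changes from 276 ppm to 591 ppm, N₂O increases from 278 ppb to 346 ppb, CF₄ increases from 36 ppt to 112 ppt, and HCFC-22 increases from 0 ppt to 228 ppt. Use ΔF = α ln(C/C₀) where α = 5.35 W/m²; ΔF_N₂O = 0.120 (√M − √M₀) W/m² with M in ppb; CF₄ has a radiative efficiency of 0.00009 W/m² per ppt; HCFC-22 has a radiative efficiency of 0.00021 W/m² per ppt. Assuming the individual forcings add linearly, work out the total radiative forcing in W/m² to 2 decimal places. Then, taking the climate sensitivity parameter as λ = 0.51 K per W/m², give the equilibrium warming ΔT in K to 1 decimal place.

CO₂: 5.35 × ln(591/276) = 5.35 × ln(2.14130) = 5.35 × 0.76141 = 4.0735 W/m².
N₂O: 0.120 × (√346 − √278) = 0.120 × (18.6011 − 16.6733) = 0.120 × 1.9278 = 0.2313 W/m².
CF₄: ΔF = 0.00009 × (112 − 36) = 0.00009 × 76 = 0.0068 W/m².
HCFC-22: ΔF = 0.00021 × (228 − 0) = 0.00021 × 228 = 0.0479 W/m².
Total ΔF = 4.0735 + 0.2313 + 0.0068 + 0.0479 = 4.3595 W/m².
ΔT = λ ΔF = 0.51 × 4.36 = 2.2236 K.

ΔF = 4.36 W/m²; ΔT = 2.2 K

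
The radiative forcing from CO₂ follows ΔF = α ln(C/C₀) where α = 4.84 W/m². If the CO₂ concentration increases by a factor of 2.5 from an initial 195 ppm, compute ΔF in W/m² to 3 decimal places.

Because the forcing depends only on the ratio C/C₀, the initial concentration does not enter.
ΔF = 4.84 × ln(2.5) = 4.84 × 0.91629 = 4.4348 W/m².

ΔF = 4.435 W/m²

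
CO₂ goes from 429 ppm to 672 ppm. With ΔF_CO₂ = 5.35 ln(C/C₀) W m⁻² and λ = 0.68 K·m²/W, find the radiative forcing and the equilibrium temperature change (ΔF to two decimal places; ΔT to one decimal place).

ΔF = 2.40 W/m²; ΔT = 1.6 K

CO₂: 5.35 × ln(672/429) = 5.35 × ln(1.56643) = 5.35 × 0.44880 = 2.4011 W/m².
ΔT = λ ΔF = 0.68 × 2.40 = 1.6320 K.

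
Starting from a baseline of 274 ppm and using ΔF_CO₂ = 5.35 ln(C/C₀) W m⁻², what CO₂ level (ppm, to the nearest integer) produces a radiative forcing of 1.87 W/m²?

C ≈ 389 ppm

Set 5.35 ln(C/274) = 1.87, so ln(C/274) = 1.87/5.35 = 0.34953.
Then C/274 = e^0.34953 = 1.41840, giving C = 274 × 1.41840 = 388.64 ppm.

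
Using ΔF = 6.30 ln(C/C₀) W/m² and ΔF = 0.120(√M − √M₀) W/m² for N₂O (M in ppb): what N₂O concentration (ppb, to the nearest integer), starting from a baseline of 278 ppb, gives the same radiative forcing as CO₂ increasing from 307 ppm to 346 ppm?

CO₂ forcing: 6.30 × ln(346/307) = 6.30 × 0.119591 = 0.75342 W/m².
Set 0.120(√M − √278) = 0.75342: √M = 0.75342/0.120 + √278 = 6.2785 + 16.6733 = 22.9518.
M = (22.9518)² = 526.79 ppb.

M ≈ 527 ppb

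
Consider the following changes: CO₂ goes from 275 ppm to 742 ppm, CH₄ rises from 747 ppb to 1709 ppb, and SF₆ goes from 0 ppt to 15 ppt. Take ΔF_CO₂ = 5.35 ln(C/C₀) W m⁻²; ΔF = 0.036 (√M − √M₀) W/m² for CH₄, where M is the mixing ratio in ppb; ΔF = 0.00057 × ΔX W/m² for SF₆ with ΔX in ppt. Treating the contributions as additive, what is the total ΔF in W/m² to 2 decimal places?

CO₂: 5.35 × ln(742/275) = 5.35 × ln(2.69818) = 5.35 × 0.99258 = 5.3103 W/m².
CH₄: 0.036 × (√1709 − √747) = 0.036 × (41.3401 − 27.3313) = 0.036 × 14.0088 = 0.5043 W/m².
SF₆: ΔF = 0.00057 × (15 − 0) = 0.00057 × 15 = 0.0086 W/m².
Total ΔF = 5.3103 + 0.5043 + 0.0086 = 5.8232 W/m².

ΔF = 5.82 W/m²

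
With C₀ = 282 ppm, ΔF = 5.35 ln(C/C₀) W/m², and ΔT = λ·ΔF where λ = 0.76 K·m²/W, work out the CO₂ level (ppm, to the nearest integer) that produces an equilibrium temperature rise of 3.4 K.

Required forcing: ΔF = ΔT/λ = 3.4/0.76 = 4.4737 W/m².
Then ln(C/282) = ΔF/5.35 = 4.4737/5.35 = 0.83621.
So C = 282 × e^0.83621 = 282 × 2.30760 = 650.74 ppm.

C ≈ 651 ppm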